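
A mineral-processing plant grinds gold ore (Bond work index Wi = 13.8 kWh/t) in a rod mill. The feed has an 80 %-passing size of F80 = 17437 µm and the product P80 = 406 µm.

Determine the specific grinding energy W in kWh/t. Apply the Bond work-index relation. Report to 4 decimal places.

W = 5.8038 kWh/t

Bond: W = 10·Wi·(1/√P80 − 1/√F80)
1/√406 = 0.049629;  1/√17437 = 0.007573
W = 10·13.8·(0.049629 − 0.007573) = 5.8038 kWh/t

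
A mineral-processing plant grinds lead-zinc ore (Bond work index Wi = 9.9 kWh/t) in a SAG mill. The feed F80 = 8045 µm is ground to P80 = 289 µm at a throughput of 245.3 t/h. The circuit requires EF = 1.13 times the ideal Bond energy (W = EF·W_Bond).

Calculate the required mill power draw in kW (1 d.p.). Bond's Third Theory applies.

P = 1308.3 kW

W = 10·Wi·(P80^(-½) − F80^(-½))
W = 10·9.9·(1/√289 − 1/√8045) = 10·9.9·(0.047675) = 4.7198 kWh/t
Apply correction: 4.7198 × 1.13 = 5.3333 kWh/t
Power = W × throughput = 5.3333 kWh/t × 245.3 t/h = 1308.3 kW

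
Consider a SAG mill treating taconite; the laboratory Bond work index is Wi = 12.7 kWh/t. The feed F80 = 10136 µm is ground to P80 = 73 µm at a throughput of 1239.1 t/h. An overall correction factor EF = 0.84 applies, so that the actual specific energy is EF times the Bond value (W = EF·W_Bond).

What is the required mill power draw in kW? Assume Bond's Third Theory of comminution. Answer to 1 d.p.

W = 10·Wi·[P80^(−½) − F80^(−½)]
W = 10·12.7·(1/√73 − 1/√10136) = 10·12.7·(0.107108) = 13.6028 kWh/t
Corrected W = EF·W_Bond = 0.84·13.6028 = 11.4263 kWh/t
Mill draw = 11.4263 × 1239.1 = 14158.4 kW

P = 14158.4 kW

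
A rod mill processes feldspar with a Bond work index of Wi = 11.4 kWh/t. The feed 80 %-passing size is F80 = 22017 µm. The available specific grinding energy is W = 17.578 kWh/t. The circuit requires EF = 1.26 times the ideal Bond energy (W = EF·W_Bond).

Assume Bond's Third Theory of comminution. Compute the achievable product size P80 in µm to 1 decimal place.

W = 10 Wi (1/√P80 − 1/√F80)  [Bond]
W_Bond = W / EF = 17.578 / 1.26 = 13.9508 kWh/t
⇒ 1/√P80 = W_Bond/(10 Wi) + 1/√F80
  = 13.9508/(10·11.4) + 1/√22017 = 0.122375 + 0.006739 = 0.129115
P80 = (1/0.129115)² = 7.7450² = 59.99 µm

P80 = 60.0 µm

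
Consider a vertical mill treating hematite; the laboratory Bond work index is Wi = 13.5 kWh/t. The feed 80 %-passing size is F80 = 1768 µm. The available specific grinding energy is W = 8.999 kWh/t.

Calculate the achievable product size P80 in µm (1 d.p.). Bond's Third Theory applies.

W = 10·Wi·[P80^(−½) − F80^(−½)]
P80^-0.5 = F80^-0.5 + W/(10 Wi)
  = 8.9990/(10·13.5) + 1/√1768 = 0.066659 + 0.023783 = 0.090442
P80 = (1/0.090442)² = 11.0568² = 122.25 µm

P80 = 122.3 µm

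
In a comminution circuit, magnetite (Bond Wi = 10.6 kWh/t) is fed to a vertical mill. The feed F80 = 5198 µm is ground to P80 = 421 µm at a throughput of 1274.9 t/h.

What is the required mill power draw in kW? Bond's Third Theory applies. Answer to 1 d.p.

P = 4711.9 kW

Bond:  W = 10 Wi (1/√P − 1/√F)
W = 10·10.6·(1/√421 − 1/√5198) = 10·10.6·(0.034867) = 3.6959 kWh/t
Power = W × throughput = 3.6959 kWh/t × 1274.9 t/h = 4711.9 kW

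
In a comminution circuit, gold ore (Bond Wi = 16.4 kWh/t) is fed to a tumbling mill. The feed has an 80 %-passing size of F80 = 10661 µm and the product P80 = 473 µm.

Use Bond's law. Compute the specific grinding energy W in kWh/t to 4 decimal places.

W = 10·Wi·(P80^(-½) − F80^(-½))
1/√473 = 0.045980;  1/√10661 = 0.009685
W = 10·16.4·(0.045980 − 0.009685) = 5.9524 kWh/t

W = 5.9524 kWh/t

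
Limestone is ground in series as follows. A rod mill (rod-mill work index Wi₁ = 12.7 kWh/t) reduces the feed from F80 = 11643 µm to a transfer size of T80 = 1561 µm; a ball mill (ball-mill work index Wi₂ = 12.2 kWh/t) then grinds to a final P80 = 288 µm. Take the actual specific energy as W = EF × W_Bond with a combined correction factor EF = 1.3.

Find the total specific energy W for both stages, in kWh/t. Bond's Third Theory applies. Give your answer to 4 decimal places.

W = 10·Wi·[P80^(−½) − F80^(−½)]
Stage 1 (11643→1561 µm, Wi₁=12.7): W₁ = 10·12.7·(0.025310 − 0.009268) = 2.0374 kWh/t
Stage 2 (1561→288 µm, Wi₂=12.2): W₂ = 10·12.2·(0.058926 − 0.025310) = 4.1011 kWh/t
W = W₁ + W₂ = 2.0374 + 4.1011 = 6.1385 kWh/t
With EF = 1.3: W = 6.1385·1.3 = 7.9800 kWh/t

W = 7.9800 kWh/t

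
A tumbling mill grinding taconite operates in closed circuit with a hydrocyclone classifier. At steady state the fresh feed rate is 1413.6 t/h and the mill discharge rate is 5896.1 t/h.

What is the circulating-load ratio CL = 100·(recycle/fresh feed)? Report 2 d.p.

CL = 317.10 %

M = F + R at steady state, so:
R = M − F = 5896.1 − 1413.6 = 4482.5 t/h
CL = 100·R/F = 100·4482.5/1413.6 = 317.10 %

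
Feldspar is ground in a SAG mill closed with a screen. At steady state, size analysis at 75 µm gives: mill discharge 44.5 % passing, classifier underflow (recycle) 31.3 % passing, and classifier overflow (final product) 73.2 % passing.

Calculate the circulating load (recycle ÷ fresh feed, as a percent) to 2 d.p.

CL = 217.42 %

Two-product formula at 75 µm:
(1+r)d = ru + o → r = (o−d)/(d−u)
r = (73.2 − 44.5)/(44.5 − 31.3) = 28.7/13.2 = 2.1742
CL = 100·r = 217.42 %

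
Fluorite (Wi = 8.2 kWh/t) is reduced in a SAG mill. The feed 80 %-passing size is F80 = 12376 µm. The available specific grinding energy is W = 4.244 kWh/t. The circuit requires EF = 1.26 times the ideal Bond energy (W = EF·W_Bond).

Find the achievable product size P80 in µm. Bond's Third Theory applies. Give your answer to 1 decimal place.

W_Bond = 10·Wi·(1/√P₈₀ − 1/√F₈₀)
W_Bond = W / EF = 4.244 / 1.26 = 3.3683 kWh/t
P80^-0.5 = F80^-0.5 + W_Bond/(10 Wi)
  = 3.3683/(10·8.2) + 1/√12376 = 0.041076 + 0.008989 = 0.050065
P80 = (1/0.050065)² = 19.9739² = 398.96 µm

P80 = 399.0 µm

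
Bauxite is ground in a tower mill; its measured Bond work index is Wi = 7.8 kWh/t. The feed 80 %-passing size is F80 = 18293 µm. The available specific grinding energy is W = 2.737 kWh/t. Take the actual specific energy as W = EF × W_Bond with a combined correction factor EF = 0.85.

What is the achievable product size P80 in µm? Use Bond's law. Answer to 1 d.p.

P80 = 422.1 µm

W_Bond = 10·Wi·(1/√P₈₀ − 1/√F₈₀)
W_Bond = W / EF = 2.737 / 0.85 = 3.2200 kWh/t
P80^(−½) = W_Bond/(10 Wi) + F80^(−½)
  = 3.2200/(10·7.8) + 1/√18293 = 0.041282 + 0.007394 = 0.048676
P80 = (1/0.048676)² = 20.5441² = 422.06 µm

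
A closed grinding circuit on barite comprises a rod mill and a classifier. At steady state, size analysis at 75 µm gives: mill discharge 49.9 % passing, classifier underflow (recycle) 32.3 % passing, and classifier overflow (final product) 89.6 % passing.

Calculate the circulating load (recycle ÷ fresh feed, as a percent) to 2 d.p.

Let r = R/F. Size balance at 75 µm:
Fd + Rd = Ru + Fo ⇒ R/F = (o−d)/(d−u)
r = (89.6 − 49.9)/(49.9 − 32.3) = 39.7/17.6 = 2.2557
CL = 100·r = 225.57 %

CL = 225.57 %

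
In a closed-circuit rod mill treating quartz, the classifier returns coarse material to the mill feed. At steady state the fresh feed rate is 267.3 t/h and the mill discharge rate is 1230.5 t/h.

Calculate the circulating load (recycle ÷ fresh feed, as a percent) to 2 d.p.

CL = 360.34 %

Discharge = new feed + return, hence
R = M − F = 1230.5 − 267.3 = 963.2 t/h
CL = 100·R/F = 100·963.2/267.3 = 360.34 %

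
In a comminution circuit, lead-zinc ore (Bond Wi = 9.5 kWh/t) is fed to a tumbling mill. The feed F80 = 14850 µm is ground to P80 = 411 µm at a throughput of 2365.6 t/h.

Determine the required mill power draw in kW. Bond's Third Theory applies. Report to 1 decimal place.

P = 9241.0 kW

Bond:  W = 10 Wi (1/√P − 1/√F)
W = 10·9.5·(1/√411 − 1/√14850) = 10·9.5·(0.041120) = 3.9064 kWh/t
P = W·T = 3.9064·2365.6 = 9241.0 kW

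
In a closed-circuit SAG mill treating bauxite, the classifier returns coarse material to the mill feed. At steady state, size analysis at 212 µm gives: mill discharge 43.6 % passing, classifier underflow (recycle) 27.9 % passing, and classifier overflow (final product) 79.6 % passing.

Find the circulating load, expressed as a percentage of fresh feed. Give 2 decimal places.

Let r = R/F. Size balance at 212 µm:
r = (o − d)/(d − u)
r = (79.6 − 43.6)/(43.6 − 27.9) = 36.0/15.7 = 2.2930
CL = 100·r = 229.30 %

CL = 229.30 %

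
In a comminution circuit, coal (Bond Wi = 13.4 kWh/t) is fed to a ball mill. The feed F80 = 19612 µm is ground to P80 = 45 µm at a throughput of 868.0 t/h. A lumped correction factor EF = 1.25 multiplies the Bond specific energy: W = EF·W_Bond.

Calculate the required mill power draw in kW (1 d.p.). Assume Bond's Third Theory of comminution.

P = 20635.3 kW

W_Bond = 10·Wi·(1/√P₈₀ − 1/√F₈₀)
W = 10·13.4·(1/√45 − 1/√19612) = 10·13.4·(0.141931) = 19.0187 kWh/t
Apply correction: 19.0187 × 1.25 = 23.7734 kWh/t
P = W·T = 23.7734·868.0 = 20635.3 kW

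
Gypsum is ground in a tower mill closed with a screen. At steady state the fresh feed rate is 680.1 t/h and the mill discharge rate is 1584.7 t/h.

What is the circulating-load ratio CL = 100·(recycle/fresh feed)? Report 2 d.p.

CL = 133.01 %

Steady state: M = F + R.
R = M − F = 1584.7 − 680.1 = 904.6 t/h
CL = 100·R/F = 100·904.6/680.1 = 133.01 %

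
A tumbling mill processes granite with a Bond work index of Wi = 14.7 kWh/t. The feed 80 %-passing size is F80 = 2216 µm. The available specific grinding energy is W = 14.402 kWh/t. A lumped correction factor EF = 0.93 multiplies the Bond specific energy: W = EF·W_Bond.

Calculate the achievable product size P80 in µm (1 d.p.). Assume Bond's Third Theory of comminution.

P80 = 62.4 µm

Bond:  W = 10 Wi (1/√P − 1/√F)
W_Bond = W / EF = 14.402 / 0.93 = 15.4860 kWh/t
P80^(−½) = W_Bond/(10 Wi) + F80^(−½)
  = 15.4860/(10·14.7) + 1/√2216 = 0.105347 + 0.021243 = 0.126590
P80 = (1/0.126590)² = 7.8995² = 62.40 µm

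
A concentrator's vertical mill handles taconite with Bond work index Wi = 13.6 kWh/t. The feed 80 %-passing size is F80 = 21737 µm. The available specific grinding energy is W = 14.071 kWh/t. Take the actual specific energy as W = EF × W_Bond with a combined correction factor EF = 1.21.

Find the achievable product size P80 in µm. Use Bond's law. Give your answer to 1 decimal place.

P80 = 117.4 µm

Bond:  W = 10 Wi (1/√P − 1/√F)
W_Bond = W / EF = 14.071 / 1.21 = 11.6289 kWh/t
⇒ 1/√P80 = W_Bond/(10 Wi) + 1/√F80
  = 11.6289/(10·13.6) + 1/√21737 = 0.085507 + 0.006783 = 0.092289
P80 = (1/0.092289)² = 10.8355² = 117.41 µm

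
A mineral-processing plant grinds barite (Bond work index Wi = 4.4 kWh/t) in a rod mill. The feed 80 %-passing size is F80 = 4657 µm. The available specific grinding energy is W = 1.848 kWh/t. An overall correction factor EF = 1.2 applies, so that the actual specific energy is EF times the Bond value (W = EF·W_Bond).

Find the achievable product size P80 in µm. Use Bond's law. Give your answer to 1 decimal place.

W = 10·Wi·[P80^(−½) − F80^(−½)]
W_Bond = W / EF = 1.848 / 1.2 = 1.5400 kWh/t
⇒ 1/√P80 = W_Bond/(10·Wi) + 1/√F80
  = 1.5400/(10·4.4) + 1/√4657 = 0.035000 + 0.014654 = 0.049654
P80 = (1/0.049654)² = 20.1395² = 405.60 µm

P80 = 405.6 µm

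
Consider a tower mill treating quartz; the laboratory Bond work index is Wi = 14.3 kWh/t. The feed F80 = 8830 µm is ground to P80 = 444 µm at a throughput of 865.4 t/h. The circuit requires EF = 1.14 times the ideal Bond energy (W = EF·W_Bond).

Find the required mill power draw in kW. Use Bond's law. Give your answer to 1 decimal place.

P = 5193.9 kW

Bond: W = 10·Wi·(1/√P80 − 1/√F80)
W = 10·14.3·(1/√444 − 1/√8830) = 10·14.3·(0.036816) = 5.2647 kWh/t
With EF = 1.14: W = 5.2647·1.14 = 6.0017 kWh/t
Power = W × throughput = 6.0017 kWh/t × 865.4 t/h = 5193.9 kW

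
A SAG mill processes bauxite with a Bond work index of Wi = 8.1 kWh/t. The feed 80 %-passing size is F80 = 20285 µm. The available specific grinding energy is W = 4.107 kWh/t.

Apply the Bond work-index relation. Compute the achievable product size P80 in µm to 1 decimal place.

W = 10 Wi (P80^-0.5 − F80^-0.5)
⇒ 1/√P80 = W/(10·Wi) + 1/√F80
  = 4.1070/(10·8.1) + 1/√20285 = 0.050704 + 0.007021 = 0.057725
P80 = (1/0.057725)² = 17.3235² = 300.11 µm

P80 = 300.1 µm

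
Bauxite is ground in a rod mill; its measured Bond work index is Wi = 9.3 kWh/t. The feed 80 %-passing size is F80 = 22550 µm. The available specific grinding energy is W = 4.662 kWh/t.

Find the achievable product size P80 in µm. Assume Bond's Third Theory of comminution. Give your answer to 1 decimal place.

P80 = 310.1 µm

W = 10 Wi (P80^-0.5 − F80^-0.5)
⇒ 1/√P80 = W/(10·Wi) + 1/√F80
  = 4.6620/(10·9.3) + 1/√22550 = 0.050129 + 0.006659 = 0.056788
P80 = (1/0.056788)² = 17.6093² = 310.09 µm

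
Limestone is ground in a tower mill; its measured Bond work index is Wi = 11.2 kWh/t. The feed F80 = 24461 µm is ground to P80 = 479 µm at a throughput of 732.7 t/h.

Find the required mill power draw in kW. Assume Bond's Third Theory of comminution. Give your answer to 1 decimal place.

P = 3224.8 kW

W = 10 Wi (1/√P80 − 1/√F80)  [Bond]
W = 10·11.2·(1/√479 − 1/√24461) = 10·11.2·(0.039297) = 4.4013 kWh/t
P = W·T = 4.4013·732.7 = 3224.8 kW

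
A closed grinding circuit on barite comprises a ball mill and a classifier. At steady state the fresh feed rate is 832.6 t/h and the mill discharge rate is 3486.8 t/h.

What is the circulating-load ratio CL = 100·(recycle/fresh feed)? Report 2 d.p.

Mill node: discharge = fresh + recycle.
R = M − F = 3486.8 − 832.6 = 2654.2 t/h
CL = 100·R/F = 100·2654.2/832.6 = 318.78 %

CL = 318.78 %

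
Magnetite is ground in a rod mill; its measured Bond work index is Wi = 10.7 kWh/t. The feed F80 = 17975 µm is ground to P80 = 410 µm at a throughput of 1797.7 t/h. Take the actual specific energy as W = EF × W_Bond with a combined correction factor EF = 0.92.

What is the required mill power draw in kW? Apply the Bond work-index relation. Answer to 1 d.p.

P = 7419.8 kW

W = 10 Wi / √P80 − 10 Wi / √F80
W = 10·10.7·(1/√410 − 1/√17975) = 10·10.7·(0.041928) = 4.4863 kWh/t
Corrected W = EF·W_Bond = 0.92·4.4863 = 4.1274 kWh/t
Mill draw = 4.1274 × 1797.7 = 7419.8 kW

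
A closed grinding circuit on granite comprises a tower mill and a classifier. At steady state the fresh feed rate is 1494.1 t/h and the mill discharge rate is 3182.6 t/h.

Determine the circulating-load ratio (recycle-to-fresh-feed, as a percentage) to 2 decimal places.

Steady state: M = F + R.
R = M − F = 3182.6 − 1494.1 = 1688.5 t/h
CL = 100·R/F = 100·1688.5/1494.1 = 113.01 %

CL = 113.01 %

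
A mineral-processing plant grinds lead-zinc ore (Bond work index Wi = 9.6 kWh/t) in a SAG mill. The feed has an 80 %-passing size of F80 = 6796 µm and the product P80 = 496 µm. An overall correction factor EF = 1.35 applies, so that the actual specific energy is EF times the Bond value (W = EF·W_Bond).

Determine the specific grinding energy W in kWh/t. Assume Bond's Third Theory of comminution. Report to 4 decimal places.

W = 10·Wi·(P80^(-½) − F80^(-½))
1/√496 = 0.044901;  1/√6796 = 0.012130
W = 10·9.6·(0.044901 − 0.012130) = 3.1460 kWh/t
With EF = 1.35: W = 3.1460·1.35 = 4.2471 kWh/t

W = 4.2471 kWh/t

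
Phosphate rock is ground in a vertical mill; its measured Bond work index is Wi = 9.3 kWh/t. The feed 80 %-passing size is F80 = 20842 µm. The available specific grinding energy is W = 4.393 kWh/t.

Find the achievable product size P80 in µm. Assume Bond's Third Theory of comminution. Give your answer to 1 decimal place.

P80 = 340.9 µm

W = 10·Wi·[P80^(−½) − F80^(−½)]
1/√P80 = 1/√F80 + W/(10·Wi)
  = 4.3930/(10·9.3) + 1/√20842 = 0.047237 + 0.006927 = 0.054163
P80 = (1/0.054163)² = 18.4627² = 340.87 µm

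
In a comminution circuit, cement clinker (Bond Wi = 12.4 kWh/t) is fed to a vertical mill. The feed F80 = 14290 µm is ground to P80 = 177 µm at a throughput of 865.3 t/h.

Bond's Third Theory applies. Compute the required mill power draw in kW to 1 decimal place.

P = 7167.4 kW

W_Bond = 10·Wi·(1/√P₈₀ − 1/√F₈₀)
W = 10·12.4·(1/√177 − 1/√14290) = 10·12.4·(0.066799) = 8.2831 kWh/t
Power = W × throughput = 8.2831 kWh/t × 865.3 t/h = 7167.4 kW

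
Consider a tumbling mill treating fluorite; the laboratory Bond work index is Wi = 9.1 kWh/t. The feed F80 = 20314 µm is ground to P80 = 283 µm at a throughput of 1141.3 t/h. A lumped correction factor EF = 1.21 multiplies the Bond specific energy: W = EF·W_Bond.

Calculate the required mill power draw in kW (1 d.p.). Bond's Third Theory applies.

P = 6588.5 kW

W = 10 Wi (P80^-0.5 − F80^-0.5)
W = 10·9.1·(1/√283 − 1/√20314) = 10·9.1·(0.052428) = 4.7709 kWh/t
With EF = 1.21: W = 4.7709·1.21 = 5.7728 kWh/t
Power = W × throughput = 5.7728 kWh/t × 1141.3 t/h = 6588.5 kW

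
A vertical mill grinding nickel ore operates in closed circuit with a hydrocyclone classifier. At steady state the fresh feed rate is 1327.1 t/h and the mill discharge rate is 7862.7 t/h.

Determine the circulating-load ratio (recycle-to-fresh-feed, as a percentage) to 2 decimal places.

CL = 492.47 %

Steady state: M = F + R.
R = M − F = 7862.7 − 1327.1 = 6535.6 t/h
CL = 100·R/F = 100·6535.6/1327.1 = 492.47 %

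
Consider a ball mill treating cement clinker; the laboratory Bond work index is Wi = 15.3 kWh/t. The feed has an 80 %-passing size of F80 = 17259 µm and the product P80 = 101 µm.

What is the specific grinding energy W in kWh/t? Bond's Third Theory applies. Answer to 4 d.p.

W = 10·Wi·(P80^(-½) − F80^(-½))
1/√101 = 0.099504;  1/√17259 = 0.007612
W = 10·15.3·(0.099504 − 0.007612) = 14.0595 kWh/t

W = 14.0595 kWh/t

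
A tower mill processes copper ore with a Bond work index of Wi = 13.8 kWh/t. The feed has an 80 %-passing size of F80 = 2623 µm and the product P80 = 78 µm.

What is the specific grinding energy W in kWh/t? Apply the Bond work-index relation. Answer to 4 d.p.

W = 12.9309 kWh/t

W = 10 Wi / √P80 − 10 Wi / √F80
1/√78 = 0.113228;  1/√2623 = 0.019525
W = 10·13.8·(0.113228 − 0.019525) = 12.9309 kWh/t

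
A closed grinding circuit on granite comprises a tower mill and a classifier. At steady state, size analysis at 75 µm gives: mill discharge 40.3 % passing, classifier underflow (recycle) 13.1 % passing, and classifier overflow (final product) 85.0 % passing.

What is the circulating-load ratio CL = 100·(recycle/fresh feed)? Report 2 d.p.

CL = 164.34 %

Classifier node, passing 75 µm:
Fd + Rd = Ru + Fo ⇒ R/F = (o−d)/(d−u)
r = (85.0 − 40.3)/(40.3 − 13.1) = 44.7/27.2 = 1.6434
CL = 100·r = 164.34 %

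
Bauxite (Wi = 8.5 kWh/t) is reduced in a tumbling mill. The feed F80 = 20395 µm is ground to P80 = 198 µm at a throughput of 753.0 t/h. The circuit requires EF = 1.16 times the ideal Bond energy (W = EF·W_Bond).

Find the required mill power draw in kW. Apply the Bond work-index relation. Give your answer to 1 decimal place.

P = 4756.5 kW

W_Bond = 10·Wi·(1/√P₈₀ − 1/√F₈₀)
W = 10·8.5·(1/√198 − 1/√20395) = 10·8.5·(0.064065) = 5.4455 kWh/t
W_actual = 1.16 × 5.4455 = 6.3168 kWh/t
Mill draw = 6.3168 × 753.0 = 4756.5 kW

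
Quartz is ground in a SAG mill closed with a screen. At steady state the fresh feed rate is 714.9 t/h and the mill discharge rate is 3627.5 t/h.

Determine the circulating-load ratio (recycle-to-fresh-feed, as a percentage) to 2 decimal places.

CL = 407.41 %

M = F + R at steady state, so:
R = M − F = 3627.5 − 714.9 = 2912.6 t/h
CL = 100·R/F = 100·2912.6/714.9 = 407.41 %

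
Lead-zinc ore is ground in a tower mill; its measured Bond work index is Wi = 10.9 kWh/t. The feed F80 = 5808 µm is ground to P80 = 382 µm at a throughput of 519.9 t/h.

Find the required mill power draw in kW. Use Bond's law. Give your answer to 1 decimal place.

P = 2155.9 kW

W = 10·Wi·(P80^(-½) − F80^(-½))
W = 10·10.9·(1/√382 − 1/√5808) = 10·10.9·(0.038043) = 4.1467 kWh/t
P = W·T = 4.1467·519.9 = 2155.9 kW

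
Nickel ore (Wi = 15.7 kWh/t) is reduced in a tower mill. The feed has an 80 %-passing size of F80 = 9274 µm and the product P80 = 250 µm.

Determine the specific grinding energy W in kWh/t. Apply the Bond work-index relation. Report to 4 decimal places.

W_Bond = 10·Wi·(1/√P₈₀ − 1/√F₈₀)
1/√250 = 0.063246;  1/√9274 = 0.010384
W = 10·15.7·(0.063246 − 0.010384) = 8.2993 kWh/t

W = 8.2993 kWh/t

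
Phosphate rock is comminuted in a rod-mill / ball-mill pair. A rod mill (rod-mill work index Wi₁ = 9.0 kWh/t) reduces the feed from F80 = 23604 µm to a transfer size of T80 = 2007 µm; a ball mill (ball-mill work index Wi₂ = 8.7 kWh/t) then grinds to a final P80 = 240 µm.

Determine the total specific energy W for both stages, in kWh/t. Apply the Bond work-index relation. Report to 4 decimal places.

W = 5.0970 kWh/t

W = 10 Wi (1/√P80 − 1/√F80)  [Bond]
Stage 1 (23604→2007 µm, Wi₁=9.0): W₁ = 10·9.0·(0.022322 − 0.006509) = 1.4231 kWh/t
Stage 2 (2007→240 µm, Wi₂=8.7): W₂ = 10·8.7·(0.064550 − 0.022322) = 3.6738 kWh/t
W = W₁ + W₂ = 1.4231 + 3.6738 = 5.0970 kWh/t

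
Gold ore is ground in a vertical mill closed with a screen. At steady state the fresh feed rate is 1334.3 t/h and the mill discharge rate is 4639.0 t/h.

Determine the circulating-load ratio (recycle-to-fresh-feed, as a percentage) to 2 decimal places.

Discharge = new feed + return, hence
R = M − F = 4639.0 − 1334.3 = 3304.7 t/h
CL = 100·R/F = 100·3304.7/1334.3 = 247.67 %

CL = 247.67 %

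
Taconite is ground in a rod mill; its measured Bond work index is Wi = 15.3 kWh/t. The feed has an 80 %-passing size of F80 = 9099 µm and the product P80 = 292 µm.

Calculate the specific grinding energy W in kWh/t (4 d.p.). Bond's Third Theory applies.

Bond:  W = 10 Wi (1/√P − 1/√F)
1/√292 = 0.058521;  1/√9099 = 0.010483
W = 10·15.3·(0.058521 − 0.010483) = 7.3497 kWh/t

W = 7.3497 kWh/t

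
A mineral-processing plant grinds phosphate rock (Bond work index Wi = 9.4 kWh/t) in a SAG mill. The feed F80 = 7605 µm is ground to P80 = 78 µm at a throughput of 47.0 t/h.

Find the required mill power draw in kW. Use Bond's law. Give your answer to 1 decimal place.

P = 449.6 kW

W = 10 Wi (1/√P80 − 1/√F80)  [Bond]
W = 10·9.4·(1/√78 − 1/√7605) = 10·9.4·(0.101761) = 9.5655 kWh/t
P = W·T = 9.5655·47.0 = 449.6 kW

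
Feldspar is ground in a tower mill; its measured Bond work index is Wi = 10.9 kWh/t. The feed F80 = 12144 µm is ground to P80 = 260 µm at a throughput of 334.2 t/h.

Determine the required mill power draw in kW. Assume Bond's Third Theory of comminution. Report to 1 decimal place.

P = 1928.6 kW

W = 10 Wi / √P80 − 10 Wi / √F80
W = 10·10.9·(1/√260 − 1/√12144) = 10·10.9·(0.052943) = 5.7708 kWh/t
Power = W × throughput = 5.7708 kWh/t × 334.2 t/h = 1928.6 kW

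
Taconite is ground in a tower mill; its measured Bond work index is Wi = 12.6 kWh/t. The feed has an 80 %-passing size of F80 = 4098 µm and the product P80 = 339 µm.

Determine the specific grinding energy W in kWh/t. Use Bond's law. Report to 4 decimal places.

W = 10·Wi·(P80^(-½) − F80^(-½))
1/√339 = 0.054313;  1/√4098 = 0.015621
W = 10·12.6·(0.054313 − 0.015621) = 4.8751 kWh/t

W = 4.8751 kWh/t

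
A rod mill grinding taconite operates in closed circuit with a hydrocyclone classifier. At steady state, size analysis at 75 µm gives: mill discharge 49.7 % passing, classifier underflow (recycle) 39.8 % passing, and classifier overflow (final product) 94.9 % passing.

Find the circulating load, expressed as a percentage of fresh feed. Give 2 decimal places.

Mass balance on the −75 µm fraction:
Fd + Rd = Ru + Fo ⇒ R/F = (o−d)/(d−u)
r = (94.9 − 49.7)/(49.7 − 39.8) = 45.2/9.9 = 4.5657
CL = 100·r = 456.57 %

CL = 456.57 %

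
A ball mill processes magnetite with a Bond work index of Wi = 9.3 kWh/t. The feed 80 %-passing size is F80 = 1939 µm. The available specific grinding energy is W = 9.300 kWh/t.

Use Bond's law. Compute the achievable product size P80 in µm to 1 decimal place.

P80 = 66.4 µm

W = 10·Wi·[P80^(−½) − F80^(−½)]
P80^-0.5 = F80^-0.5 + W/(10 Wi)
  = 9.3000/(10·9.3) + 1/√1939 = 0.100000 + 0.022710 = 0.122710
P80 = (1/0.122710)² = 8.1493² = 66.41 µm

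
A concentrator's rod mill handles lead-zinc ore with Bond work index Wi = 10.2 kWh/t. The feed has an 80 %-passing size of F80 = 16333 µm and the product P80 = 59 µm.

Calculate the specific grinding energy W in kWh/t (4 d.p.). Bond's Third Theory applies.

W = 12.4812 kWh/t

W = 10 Wi / √P80 − 10 Wi / √F80
1/√59 = 0.130189;  1/√16333 = 0.007825
W = 10·10.2·(0.130189 − 0.007825) = 12.4812 kWh/t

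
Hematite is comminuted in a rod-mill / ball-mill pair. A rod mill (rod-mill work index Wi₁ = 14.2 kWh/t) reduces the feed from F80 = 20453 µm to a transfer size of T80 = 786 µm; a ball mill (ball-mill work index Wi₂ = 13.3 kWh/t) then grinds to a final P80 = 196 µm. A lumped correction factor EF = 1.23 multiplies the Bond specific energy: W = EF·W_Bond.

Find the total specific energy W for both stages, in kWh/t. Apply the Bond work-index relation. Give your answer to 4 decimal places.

W = 10.8586 kWh/t

W = 10 Wi / √P80 − 10 Wi / √F80
Stage 1 (20453→786 µm, Wi₁=14.2): W₁ = 10·14.2·(0.035669 − 0.006992) = 4.0721 kWh/t
Stage 2 (786→196 µm, Wi₂=13.3): W₂ = 10·13.3·(0.071429 − 0.035669) = 4.7560 kWh/t
W = W₁ + W₂ = 4.0721 + 4.7560 = 8.8281 kWh/t
Corrected W = EF·W_Bond = 1.23·8.8281 = 10.8586 kWh/t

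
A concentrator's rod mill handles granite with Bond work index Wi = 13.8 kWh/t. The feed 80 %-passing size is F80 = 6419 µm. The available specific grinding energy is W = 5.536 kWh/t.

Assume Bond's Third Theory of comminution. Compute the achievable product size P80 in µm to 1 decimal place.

W = 10·Wi·(P80^(-½) − F80^(-½))
P80^-0.5 = F80^-0.5 + W/(10 Wi)
  = 5.5360/(10·13.8) + 1/√6419 = 0.040116 + 0.012481 = 0.052597
P80 = (1/0.052597)² = 19.0123² = 361.47 µm

P80 = 361.5 µm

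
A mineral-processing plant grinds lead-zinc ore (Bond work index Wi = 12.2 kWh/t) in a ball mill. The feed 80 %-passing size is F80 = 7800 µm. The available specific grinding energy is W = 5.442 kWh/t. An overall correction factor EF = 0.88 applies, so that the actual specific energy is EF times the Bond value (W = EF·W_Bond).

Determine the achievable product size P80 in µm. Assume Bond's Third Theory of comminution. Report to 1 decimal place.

W_Bond = 10·Wi·(1/√P₈₀ − 1/√F₈₀)
W_Bond = W / EF = 5.442 / 0.88 = 6.1841 kWh/t
P80^(−½) = W_Bond/(10 Wi) + F80^(−½)
  = 6.1841/(10·12.2) + 1/√7800 = 0.050689 + 0.011323 = 0.062012
P80 = (1/0.062012)² = 16.1259² = 260.04 µm

P80 = 260.0 µm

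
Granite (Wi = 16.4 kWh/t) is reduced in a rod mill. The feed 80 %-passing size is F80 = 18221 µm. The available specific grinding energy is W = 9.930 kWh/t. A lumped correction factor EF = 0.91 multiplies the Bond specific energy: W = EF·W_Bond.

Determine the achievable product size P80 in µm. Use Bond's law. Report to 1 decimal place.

Bond:  W = 10 Wi (1/√P − 1/√F)
W_Bond = W / EF = 9.930 / 0.91 = 10.9121 kWh/t
⇒ 1/√P80 = W_Bond/(10·Wi) + 1/√F80
  = 10.9121/(10·16.4) + 1/√18221 = 0.066537 + 0.007408 = 0.073945
P80 = (1/0.073945)² = 13.5235² = 182.89 µm

P80 = 182.9 µm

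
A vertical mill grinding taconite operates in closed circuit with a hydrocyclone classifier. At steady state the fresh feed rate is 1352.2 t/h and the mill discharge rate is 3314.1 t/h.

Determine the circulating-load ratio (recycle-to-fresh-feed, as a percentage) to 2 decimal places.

CL = 145.09 %

Steady state: M = F + R.
R = M − F = 3314.1 − 1352.2 = 1961.9 t/h
CL = 100·R/F = 100·1961.9/1352.2 = 145.09 %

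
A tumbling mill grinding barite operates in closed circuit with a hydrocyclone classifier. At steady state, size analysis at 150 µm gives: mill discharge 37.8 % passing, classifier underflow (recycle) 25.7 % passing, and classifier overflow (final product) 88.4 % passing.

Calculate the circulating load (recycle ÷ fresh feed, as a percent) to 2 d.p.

Mass balance on the −150 µm fraction:
Fd + Rd = Ru + Fo ⇒ R/F = (o−d)/(d−u)
r = (88.4 − 37.8)/(37.8 − 25.7) = 50.6/12.1 = 4.1818
CL = 100·r = 418.18 %

CL = 418.18 %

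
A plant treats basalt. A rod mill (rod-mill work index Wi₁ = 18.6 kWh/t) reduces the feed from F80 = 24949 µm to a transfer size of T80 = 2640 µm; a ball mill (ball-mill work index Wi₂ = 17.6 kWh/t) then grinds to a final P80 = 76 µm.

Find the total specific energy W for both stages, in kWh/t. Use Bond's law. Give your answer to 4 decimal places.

W = 19.2056 kWh/t

W = 10·Wi·[P80^(−½) − F80^(−½)]
Stage 1 (24949→2640 µm, Wi₁=18.6): W₁ = 10·18.6·(0.019462 − 0.006331) = 2.4425 kWh/t
Stage 2 (2640→76 µm, Wi₂=17.6): W₂ = 10·17.6·(0.114708 − 0.019462) = 16.7632 kWh/t
W = W₁ + W₂ = 2.4425 + 16.7632 = 19.2056 kWh/t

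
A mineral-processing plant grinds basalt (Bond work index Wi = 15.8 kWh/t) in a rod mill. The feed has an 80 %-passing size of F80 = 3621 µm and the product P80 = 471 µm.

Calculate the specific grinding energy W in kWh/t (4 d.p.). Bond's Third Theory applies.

W_Bond = 10·Wi·(1/√P₈₀ − 1/√F₈₀)
1/√471 = 0.046078;  1/√3621 = 0.016618
W = 10·15.8·(0.046078 − 0.016618) = 4.6546 kWh/t

W = 4.6546 kWh/t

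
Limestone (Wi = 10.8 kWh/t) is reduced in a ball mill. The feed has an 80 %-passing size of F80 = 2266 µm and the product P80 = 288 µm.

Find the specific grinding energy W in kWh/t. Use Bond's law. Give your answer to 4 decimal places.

Bond: W = 10·Wi·(1/√P80 − 1/√F80)
1/√288 = 0.058926;  1/√2266 = 0.021007
W = 10·10.8·(0.058926 − 0.021007) = 4.0952 kWh/t

W = 4.0952 kWh/t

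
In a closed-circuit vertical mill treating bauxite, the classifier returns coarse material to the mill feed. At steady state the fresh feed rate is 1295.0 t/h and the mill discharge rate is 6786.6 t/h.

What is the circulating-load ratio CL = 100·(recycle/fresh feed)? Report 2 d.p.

Steady state: M = F + R.
R = M − F = 6786.6 − 1295.0 = 5491.6 t/h
CL = 100·R/F = 100·5491.6/1295.0 = 424.06 %

CL = 424.06 %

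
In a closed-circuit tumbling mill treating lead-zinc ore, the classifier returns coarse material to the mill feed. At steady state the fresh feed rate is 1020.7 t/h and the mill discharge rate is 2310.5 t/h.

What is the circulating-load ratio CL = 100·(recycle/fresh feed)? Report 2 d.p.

CL = 126.36 %

Discharge = new feed + return, hence
R = M − F = 2310.5 − 1020.7 = 1289.8 t/h
CL = 100·R/F = 100·1289.8/1020.7 = 126.36 %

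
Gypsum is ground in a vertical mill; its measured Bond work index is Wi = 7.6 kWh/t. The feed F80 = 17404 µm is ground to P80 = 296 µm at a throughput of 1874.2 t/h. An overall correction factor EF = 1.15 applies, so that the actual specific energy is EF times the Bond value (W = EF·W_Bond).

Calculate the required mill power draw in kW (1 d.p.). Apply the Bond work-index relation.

P = 8279.3 kW

W = 10·Wi·[P80^(−½) − F80^(−½)]
W = 10·7.6·(1/√296 − 1/√17404) = 10·7.6·(0.050544) = 3.8413 kWh/t
With EF = 1.15: W = 3.8413·1.15 = 4.4175 kWh/t
Power = W × throughput = 4.4175 kWh/t × 1874.2 t/h = 8279.3 kW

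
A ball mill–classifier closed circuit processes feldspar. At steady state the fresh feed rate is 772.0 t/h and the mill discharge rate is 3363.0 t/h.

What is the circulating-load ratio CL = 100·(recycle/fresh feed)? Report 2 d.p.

Discharge = new feed + return, hence
R = M − F = 3363.0 − 772.0 = 2591.0 t/h
CL = 100·R/F = 100·2591.0/772.0 = 335.62 %

CL = 335.62 %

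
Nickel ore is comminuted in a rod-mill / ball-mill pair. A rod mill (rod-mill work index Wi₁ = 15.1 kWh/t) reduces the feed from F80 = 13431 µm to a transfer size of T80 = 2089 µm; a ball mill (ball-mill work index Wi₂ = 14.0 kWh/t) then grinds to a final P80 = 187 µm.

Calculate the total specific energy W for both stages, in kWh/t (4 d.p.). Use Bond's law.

W = 9.1755 kWh/t

Bond:  W = 10 Wi (1/√P − 1/√F)
Stage 1 (13431→2089 µm, Wi₁=15.1): W₁ = 10·15.1·(0.021879 − 0.008629) = 2.0008 kWh/t
Stage 2 (2089→187 µm, Wi₂=14.0): W₂ = 10·14.0·(0.073127 − 0.021879) = 7.1747 kWh/t
W = W₁ + W₂ = 2.0008 + 7.1747 = 9.1755 kWh/t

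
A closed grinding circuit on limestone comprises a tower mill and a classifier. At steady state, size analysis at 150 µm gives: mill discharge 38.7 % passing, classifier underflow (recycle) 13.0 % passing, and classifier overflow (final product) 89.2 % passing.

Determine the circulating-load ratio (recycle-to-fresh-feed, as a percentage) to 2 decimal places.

Balance %-passing 150 µm (r = R/F):
Fd + Rd = Ru + Fo ⇒ R/F = (o−d)/(d−u)
r = (89.2 − 38.7)/(38.7 − 13.0) = 50.5/25.7 = 1.9650
CL = 100·r = 196.50 %

CL = 196.50 %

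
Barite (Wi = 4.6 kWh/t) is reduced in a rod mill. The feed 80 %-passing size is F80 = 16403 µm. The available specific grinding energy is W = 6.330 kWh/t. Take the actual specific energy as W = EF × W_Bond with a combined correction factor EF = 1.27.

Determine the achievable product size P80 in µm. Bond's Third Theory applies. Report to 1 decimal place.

W = 10·Wi·(P80^(-½) − F80^(-½))
W_Bond = W / EF = 6.330 / 1.27 = 4.9843 kWh/t
⇒ 1/√P80 = W_Bond/(10 Wi) + 1/√F80
  = 4.9843/(10·4.6) + 1/√16403 = 0.108353 + 0.007808 = 0.116161
P80 = (1/0.116161)² = 8.6087² = 74.11 µm

P80 = 74.1 µm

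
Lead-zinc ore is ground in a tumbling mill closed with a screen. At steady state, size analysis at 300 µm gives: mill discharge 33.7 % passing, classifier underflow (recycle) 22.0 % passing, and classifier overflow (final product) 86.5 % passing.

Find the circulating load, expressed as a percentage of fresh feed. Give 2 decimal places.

CL = 451.28 %

Classifier node, passing 300 µm:
(1+r)·d = r·u + o ⇒ r = (o−d)/(d−u)
r = (86.5 − 33.7)/(33.7 − 22.0) = 52.8/11.7 = 4.5128
CL = 100·r = 451.28 %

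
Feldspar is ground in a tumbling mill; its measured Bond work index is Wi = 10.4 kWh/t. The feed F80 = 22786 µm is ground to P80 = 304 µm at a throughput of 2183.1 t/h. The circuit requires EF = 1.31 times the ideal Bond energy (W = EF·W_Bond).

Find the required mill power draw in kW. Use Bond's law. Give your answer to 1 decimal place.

Bond: W = 10·Wi·(1/√P80 − 1/√F80)
W = 10·10.4·(1/√304 − 1/√22786) = 10·10.4·(0.050729) = 5.2758 kWh/t
With EF = 1.31: W = 5.2758·1.31 = 6.9114 kWh/t
Mill draw = 6.9114 × 2183.1 = 15088.2 kW

P = 15088.2 kW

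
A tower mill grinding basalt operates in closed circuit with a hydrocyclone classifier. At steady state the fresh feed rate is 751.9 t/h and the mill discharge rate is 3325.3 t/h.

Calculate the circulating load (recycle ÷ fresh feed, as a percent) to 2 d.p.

CL = 342.25 %

M = F + R at steady state, so:
R = M − F = 3325.3 − 751.9 = 2573.4 t/h
CL = 100·R/F = 100·2573.4/751.9 = 342.25 %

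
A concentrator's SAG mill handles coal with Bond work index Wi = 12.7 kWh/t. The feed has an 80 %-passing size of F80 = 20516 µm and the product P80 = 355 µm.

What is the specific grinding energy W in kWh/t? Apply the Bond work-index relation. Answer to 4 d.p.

W = 10 Wi (P80^-0.5 − F80^-0.5)
1/√355 = 0.053074;  1/√20516 = 0.006982
W = 10·12.7·(0.053074 − 0.006982) = 5.8538 kWh/t

W = 5.8538 kWh/t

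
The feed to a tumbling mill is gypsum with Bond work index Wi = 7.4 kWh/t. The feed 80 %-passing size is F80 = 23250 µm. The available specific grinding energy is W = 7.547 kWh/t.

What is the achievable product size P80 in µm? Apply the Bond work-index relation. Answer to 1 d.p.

P80 = 84.9 µm

Bond:  W = 10 Wi (1/√P − 1/√F)
P80^(−½) = W/(10 Wi) + F80^(−½)
  = 7.5470/(10·7.4) + 1/√23250 = 0.101986 + 0.006558 = 0.108545
P80 = (1/0.108545)² = 9.2128² = 84.88 µm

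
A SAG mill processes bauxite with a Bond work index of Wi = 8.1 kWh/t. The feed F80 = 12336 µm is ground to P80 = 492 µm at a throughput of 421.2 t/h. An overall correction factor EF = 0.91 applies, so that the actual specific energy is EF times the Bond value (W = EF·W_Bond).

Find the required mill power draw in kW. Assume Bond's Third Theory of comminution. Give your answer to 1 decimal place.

P = 1120.2 kW

W = 10 Wi (1/√P80 − 1/√F80)  [Bond]
W = 10·8.1·(1/√492 − 1/√12336) = 10·8.1·(0.036080) = 2.9225 kWh/t
Apply correction: 2.9225 × 0.91 = 2.6595 kWh/t
Power = W × throughput = 2.6595 kWh/t × 421.2 t/h = 1120.2 kW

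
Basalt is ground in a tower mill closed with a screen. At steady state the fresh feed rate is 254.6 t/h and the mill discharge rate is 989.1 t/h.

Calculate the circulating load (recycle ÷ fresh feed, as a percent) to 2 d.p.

CL = 288.49 %

M = F + R at steady state, so:
R = M − F = 989.1 − 254.6 = 734.5 t/h
CL = 100·R/F = 100·734.5/254.6 = 288.49 %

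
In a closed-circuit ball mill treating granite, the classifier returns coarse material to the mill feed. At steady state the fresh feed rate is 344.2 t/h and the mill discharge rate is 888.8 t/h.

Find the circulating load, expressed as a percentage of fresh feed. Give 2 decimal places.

Steady state: M = F + R.
R = M − F = 888.8 − 344.2 = 544.6 t/h
CL = 100·R/F = 100·544.6/344.2 = 158.22 %

CL = 158.22 %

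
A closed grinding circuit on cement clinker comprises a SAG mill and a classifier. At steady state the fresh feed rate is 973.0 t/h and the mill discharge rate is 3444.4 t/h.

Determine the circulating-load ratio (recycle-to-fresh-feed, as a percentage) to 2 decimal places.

CL = 254.00 %

Mill node: discharge = fresh + recycle.
R = M − F = 3444.4 − 973.0 = 2471.4 t/h
CL = 100·R/F = 100·2471.4/973.0 = 254.00 %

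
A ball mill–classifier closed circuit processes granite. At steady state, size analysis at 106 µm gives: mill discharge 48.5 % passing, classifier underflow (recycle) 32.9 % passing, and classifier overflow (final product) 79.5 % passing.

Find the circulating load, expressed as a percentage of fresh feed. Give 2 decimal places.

CL = 198.72 %

Balance %-passing 106 µm (r = R/F):
(1+r)d = ru + o → r = (o−d)/(d−u)
r = (79.5 − 48.5)/(48.5 − 32.9) = 31.0/15.6 = 1.9872
CL = 100·r = 198.72 %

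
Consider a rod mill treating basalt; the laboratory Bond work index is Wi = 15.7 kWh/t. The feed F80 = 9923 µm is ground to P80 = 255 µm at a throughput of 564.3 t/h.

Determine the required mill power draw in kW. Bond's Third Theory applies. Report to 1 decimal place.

P = 4658.7 kW

W = 10·Wi·[P80^(−½) − F80^(−½)]
W = 10·15.7·(1/√255 − 1/√9923) = 10·15.7·(0.052584) = 8.2556 kWh/t
Mill draw = 8.2556 × 564.3 = 4658.7 kW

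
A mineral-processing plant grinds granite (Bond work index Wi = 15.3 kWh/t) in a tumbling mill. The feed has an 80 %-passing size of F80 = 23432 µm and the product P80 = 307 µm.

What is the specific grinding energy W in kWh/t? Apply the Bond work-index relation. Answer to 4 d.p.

W_Bond = 10·Wi·(1/√P₈₀ − 1/√F₈₀)
1/√307 = 0.057073;  1/√23432 = 0.006533
W = 10·15.3·(0.057073 − 0.006533) = 7.7327 kWh/t

W = 7.7327 kWh/t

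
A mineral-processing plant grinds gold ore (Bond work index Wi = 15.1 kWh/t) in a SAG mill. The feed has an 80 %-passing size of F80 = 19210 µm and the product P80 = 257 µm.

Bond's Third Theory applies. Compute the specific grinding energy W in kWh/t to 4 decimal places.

W = 10 Wi (P80^-0.5 − F80^-0.5)
1/√257 = 0.062378;  1/√19210 = 0.007215
W = 10·15.1·(0.062378 − 0.007215) = 8.3297 kWh/t

W = 8.3297 kWh/t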